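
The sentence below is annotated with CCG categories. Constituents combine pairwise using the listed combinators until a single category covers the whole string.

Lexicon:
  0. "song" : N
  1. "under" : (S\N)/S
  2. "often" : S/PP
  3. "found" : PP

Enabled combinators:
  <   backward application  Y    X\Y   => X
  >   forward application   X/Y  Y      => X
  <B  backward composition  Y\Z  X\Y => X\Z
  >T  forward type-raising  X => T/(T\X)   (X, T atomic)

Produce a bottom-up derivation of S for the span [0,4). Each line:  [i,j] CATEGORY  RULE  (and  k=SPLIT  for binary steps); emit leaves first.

[0,4] S   <
  [0,1] "song" : N
  [1,4] S\N   >
    [1,2] "under" : (S\N)/S
    [2,4] S   >
      [2,3] "often" : S/PP
      [3,4] "found" : PP

[0,1] N  lex  "song"
[1,2] (S\N)/S  lex  "under"
[2,3] S/PP  lex  "often"
[3,4] PP  lex  "found"
[2,4] S  >  k=3
[1,4] S\N  >  k=2
[0,4] S  <  k=1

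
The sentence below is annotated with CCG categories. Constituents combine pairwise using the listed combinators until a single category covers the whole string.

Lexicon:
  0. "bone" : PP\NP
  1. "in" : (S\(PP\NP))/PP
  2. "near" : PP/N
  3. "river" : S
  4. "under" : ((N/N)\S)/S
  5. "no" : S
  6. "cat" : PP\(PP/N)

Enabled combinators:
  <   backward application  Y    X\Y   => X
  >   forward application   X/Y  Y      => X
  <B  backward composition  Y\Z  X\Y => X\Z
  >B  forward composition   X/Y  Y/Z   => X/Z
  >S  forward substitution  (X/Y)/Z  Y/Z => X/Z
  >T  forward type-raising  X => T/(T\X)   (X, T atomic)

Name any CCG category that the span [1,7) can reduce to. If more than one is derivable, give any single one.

[0,7] S   <
  [0,1] "bone" : PP\NP
  [1,7] S\(PP\NP)   >
    [1,2] "in" : (S\(PP\NP))/PP
    [2,7] PP   <
      [2,6] PP/N   >B
        [2,3] "near" : PP/N
        [3,6] N/N   <
          [3,4] "river" : S
          [4,6] (N/N)\S   >
            [4,5] "under" : ((N/N)\S)/S
            [5,6] "no" : S
      [6,7] "cat" : PP\(PP/N)

S\(PP\NP)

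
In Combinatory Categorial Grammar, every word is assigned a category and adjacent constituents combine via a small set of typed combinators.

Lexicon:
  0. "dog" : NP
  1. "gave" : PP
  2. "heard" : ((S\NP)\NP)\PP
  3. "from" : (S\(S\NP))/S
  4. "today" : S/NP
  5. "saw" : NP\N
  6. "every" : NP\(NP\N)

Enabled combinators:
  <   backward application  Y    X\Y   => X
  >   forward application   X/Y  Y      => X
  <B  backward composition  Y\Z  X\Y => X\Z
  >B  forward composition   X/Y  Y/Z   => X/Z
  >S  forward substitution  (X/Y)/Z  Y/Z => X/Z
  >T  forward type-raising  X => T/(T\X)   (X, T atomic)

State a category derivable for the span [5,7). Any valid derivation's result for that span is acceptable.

[0,7] S   <
  [0,3] S\NP   <
    [0,1] "dog" : NP
    [1,3] (S\NP)\NP   <
      [1,2] "gave" : PP
      [2,3] "heard" : ((S\NP)\NP)\PP
  [3,7] S\(S\NP)   >
    [3,4] "from" : (S\(S\NP))/S
    [4,7] S   >
      [4,5] "today" : S/NP
      [5,7] NP   <
        [5,6] "saw" : NP\N
        [6,7] "every" : NP\(NP\N)

NP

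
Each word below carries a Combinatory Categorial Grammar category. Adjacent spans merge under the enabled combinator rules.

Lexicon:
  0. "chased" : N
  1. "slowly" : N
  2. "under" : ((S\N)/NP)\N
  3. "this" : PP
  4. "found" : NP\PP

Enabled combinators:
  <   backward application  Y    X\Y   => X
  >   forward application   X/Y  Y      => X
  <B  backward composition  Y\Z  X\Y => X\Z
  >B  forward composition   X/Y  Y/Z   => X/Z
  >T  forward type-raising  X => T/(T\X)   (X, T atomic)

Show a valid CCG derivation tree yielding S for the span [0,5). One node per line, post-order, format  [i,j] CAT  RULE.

[0,1] N  lex  "chased"
[0,1] S/(S\N)  >T
[1,2] N  lex  "slowly"
[2,3] ((S\N)/NP)\N  lex  "under"
[1,3] (S\N)/NP  <  k=2
[3,4] PP  lex  "this"
[3,4] NP/(NP\PP)  >T
[4,5] NP\PP  lex  "found"
[3,5] NP  >  k=4
[1,5] S\N  >  k=3
[0,5] S  >  k=1

[0,5] S   >
  [0,1] S/(S\N)   >T
    [0,1] "chased" : N
  [1,5] S\N   >
    [1,3] (S\N)/NP   <
      [1,2] "slowly" : N
      [2,3] "under" : ((S\N)/NP)\N
    [3,5] NP   >
      [3,4] NP/(NP\PP)   >T
        [3,4] "this" : PP
      [4,5] "found" : NP\PP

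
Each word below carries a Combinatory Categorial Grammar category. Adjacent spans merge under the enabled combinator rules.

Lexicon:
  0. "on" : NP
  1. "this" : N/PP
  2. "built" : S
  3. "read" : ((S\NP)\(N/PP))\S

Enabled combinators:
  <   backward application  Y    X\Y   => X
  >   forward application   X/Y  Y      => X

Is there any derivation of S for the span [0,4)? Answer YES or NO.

YES

[0,4] S   <
  [0,1] "on" : NP
  [1,4] S\NP   <
    [1,2] "this" : N/PP
    [2,4] (S\NP)\(N/PP)   <
      [2,3] "built" : S
      [3,4] "read" : ((S\NP)\(N/PP))\S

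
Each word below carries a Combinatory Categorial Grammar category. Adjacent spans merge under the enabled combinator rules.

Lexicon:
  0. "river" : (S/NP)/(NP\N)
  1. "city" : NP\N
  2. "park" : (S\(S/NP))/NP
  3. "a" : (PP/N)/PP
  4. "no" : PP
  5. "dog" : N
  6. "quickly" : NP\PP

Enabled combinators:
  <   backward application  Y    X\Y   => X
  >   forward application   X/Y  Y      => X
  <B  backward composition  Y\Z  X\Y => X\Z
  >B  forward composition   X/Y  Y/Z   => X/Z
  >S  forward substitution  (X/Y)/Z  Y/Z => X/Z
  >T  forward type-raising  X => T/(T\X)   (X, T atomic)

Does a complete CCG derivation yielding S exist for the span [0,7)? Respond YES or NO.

[0,7] S   <
  [0,2] S/NP   >
    [0,1] "river" : (S/NP)/(NP\N)
    [1,2] "city" : NP\N
  [2,7] S\(S/NP)   >
    [2,3] "park" : (S\(S/NP))/NP
    [3,7] NP   <
      [3,6] PP   >
        [3,5] PP/N   >
          [3,4] "a" : (PP/N)/PP
          [4,5] "no" : PP
        [5,6] "dog" : N
      [6,7] "quickly" : NP\PP

YES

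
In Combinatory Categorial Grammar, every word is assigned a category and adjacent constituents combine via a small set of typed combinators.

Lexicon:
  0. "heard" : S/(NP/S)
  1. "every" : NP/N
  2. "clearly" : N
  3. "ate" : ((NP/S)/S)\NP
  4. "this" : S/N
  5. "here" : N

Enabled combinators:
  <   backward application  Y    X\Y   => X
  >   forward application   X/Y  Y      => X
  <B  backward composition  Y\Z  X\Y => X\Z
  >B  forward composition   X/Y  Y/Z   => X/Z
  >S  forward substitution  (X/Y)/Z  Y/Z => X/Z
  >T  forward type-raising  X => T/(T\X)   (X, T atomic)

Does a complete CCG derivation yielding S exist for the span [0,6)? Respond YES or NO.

YES

[0,6] S   >
  [0,5] S/N   >B
    [0,4] S/S   >B
      [0,1] "heard" : S/(NP/S)
      [1,4] (NP/S)/S   <
        [1,3] NP   >
          [1,2] "every" : NP/N
          [2,3] "clearly" : N
        [3,4] "ate" : ((NP/S)/S)\NP
    [4,5] "this" : S/N
  [5,6] "here" : N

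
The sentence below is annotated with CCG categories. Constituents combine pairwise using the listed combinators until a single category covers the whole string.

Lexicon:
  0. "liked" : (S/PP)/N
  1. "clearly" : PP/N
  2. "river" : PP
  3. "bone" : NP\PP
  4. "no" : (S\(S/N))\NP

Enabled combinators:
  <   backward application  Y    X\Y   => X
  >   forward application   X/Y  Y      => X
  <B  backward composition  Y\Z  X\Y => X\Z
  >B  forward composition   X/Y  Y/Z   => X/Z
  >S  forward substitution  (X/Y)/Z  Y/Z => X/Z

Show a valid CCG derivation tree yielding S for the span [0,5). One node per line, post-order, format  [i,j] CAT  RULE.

[0,1] (S/PP)/N  lex  "liked"
[1,2] PP/N  lex  "clearly"
[0,2] S/N  >S  k=1
[2,3] PP  lex  "river"
[3,4] NP\PP  lex  "bone"
[2,4] NP  <  k=3
[4,5] (S\(S/N))\NP  lex  "no"
[2,5] S\(S/N)  <  k=4
[0,5] S  <  k=2

[0,5] S   <
  [0,2] S/N   >S
    [0,1] "liked" : (S/PP)/N
    [1,2] "clearly" : PP/N
  [2,5] S\(S/N)   <
    [2,4] NP   <
      [2,3] "river" : PP
      [3,4] "bone" : NP\PP
    [4,5] "no" : (S\(S/N))\NP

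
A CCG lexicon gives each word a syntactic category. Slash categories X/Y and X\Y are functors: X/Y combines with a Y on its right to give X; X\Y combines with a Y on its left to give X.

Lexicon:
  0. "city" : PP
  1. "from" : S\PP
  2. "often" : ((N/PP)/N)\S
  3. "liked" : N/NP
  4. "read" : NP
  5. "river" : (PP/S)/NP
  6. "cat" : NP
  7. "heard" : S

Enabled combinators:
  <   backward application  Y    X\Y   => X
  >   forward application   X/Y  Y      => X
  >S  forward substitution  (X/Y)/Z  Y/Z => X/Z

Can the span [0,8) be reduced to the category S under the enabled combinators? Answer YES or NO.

NO

PP S\PP ((N/PP)/N)\S N/NP NP (PP/S)/NP NP S
CKY chart[0,8] = {N}; S ∉ chart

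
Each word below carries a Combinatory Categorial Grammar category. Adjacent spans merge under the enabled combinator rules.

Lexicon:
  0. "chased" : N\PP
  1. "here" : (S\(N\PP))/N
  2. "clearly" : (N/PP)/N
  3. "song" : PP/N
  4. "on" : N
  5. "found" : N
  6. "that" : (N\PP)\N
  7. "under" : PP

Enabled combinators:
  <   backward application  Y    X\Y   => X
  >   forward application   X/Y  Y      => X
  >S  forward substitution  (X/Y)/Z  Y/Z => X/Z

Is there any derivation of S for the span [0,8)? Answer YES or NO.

[0,8] S   <
  [0,1] "chased" : N\PP
  [1,8] S\(N\PP)   >
    [1,2] "here" : (S\(N\PP))/N
    [2,8] N   >
      [2,7] N/PP   >
        [2,3] "clearly" : (N/PP)/N
        [3,7] N   <
          [3,5] PP   >
            [3,4] "song" : PP/N
            [4,5] "on" : N
          [5,7] N\PP   <
            [5,6] "found" : N
            [6,7] "that" : (N\PP)\N
      [7,8] "under" : PP

YES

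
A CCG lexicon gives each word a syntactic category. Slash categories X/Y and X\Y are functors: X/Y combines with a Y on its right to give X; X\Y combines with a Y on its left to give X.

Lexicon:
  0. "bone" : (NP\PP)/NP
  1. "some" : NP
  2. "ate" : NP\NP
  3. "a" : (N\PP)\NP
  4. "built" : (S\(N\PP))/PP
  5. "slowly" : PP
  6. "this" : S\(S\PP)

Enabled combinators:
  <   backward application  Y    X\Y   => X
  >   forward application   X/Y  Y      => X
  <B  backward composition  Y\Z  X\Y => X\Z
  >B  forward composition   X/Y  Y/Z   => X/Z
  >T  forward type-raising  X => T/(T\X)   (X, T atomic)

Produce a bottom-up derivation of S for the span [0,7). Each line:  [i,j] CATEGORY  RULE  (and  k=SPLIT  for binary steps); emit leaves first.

[0,1] (NP\PP)/NP  lex  "bone"
[1,2] NP  lex  "some"
[0,2] NP\PP  >  k=1
[2,3] NP\NP  lex  "ate"
[3,4] (N\PP)\NP  lex  "a"
[4,5] (S\(N\PP))/PP  lex  "built"
[5,6] PP  lex  "slowly"
[4,6] S\(N\PP)  >  k=5
[3,6] S\NP  <B  k=4
[2,6] S\NP  <B  k=3
[0,6] S\PP  <B  k=2
[6,7] S\(S\PP)  lex  "this"
[0,7] S  <  k=6

[0,7] S   <
  [0,6] S\PP   <B
    [0,2] NP\PP   >
      [0,1] "bone" : (NP\PP)/NP
      [1,2] "some" : NP
    [2,6] S\NP   <B
      [2,3] "ate" : NP\NP
      [3,6] S\NP   <B
        [3,4] "a" : (N\PP)\NP
        [4,6] S\(N\PP)   >
          [4,5] "built" : (S\(N\PP))/PP
          [5,6] "slowly" : PP
  [6,7] "this" : S\(S\PP)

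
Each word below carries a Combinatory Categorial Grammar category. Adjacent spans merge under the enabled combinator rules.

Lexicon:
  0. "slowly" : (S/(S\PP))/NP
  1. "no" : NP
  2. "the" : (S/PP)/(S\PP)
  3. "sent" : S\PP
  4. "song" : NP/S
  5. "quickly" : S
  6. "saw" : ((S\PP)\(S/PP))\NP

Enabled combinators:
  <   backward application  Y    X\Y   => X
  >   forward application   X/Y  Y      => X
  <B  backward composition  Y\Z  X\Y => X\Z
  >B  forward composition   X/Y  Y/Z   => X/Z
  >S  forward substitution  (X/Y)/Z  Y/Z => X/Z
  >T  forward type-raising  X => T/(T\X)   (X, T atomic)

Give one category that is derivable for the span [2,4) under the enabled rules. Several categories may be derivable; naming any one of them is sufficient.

[0,7] S   >
  [0,2] S/(S\PP)   >
    [0,1] "slowly" : (S/(S\PP))/NP
    [1,2] "no" : NP
  [2,7] S\PP   <
    [2,4] S/PP   >
      [2,3] "the" : (S/PP)/(S\PP)
      [3,4] "sent" : S\PP
    [4,7] (S\PP)\(S/PP)   <
      [4,6] NP   >
        [4,5] "song" : NP/S
        [5,6] "quickly" : S
      [6,7] "saw" : ((S\PP)\(S/PP))\NP

S/PP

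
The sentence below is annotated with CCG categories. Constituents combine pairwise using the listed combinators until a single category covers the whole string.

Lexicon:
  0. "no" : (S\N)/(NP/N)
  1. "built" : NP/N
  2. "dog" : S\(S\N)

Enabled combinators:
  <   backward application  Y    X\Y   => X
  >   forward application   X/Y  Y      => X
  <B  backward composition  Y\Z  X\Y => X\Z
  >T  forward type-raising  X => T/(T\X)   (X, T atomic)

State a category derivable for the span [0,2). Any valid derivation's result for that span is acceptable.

S\N

[0,3] S   <
  [0,2] S\N   >
    [0,1] "no" : (S\N)/(NP/N)
    [1,2] "built" : NP/N
  [2,3] "dog" : S\(S\N)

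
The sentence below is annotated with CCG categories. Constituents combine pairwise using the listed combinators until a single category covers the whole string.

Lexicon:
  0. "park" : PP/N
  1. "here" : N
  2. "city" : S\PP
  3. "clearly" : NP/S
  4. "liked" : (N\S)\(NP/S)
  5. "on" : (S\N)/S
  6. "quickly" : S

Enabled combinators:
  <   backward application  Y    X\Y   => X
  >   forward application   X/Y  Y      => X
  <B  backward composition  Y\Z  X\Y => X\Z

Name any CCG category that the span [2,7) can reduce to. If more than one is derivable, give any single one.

[0,7] S   <
  [0,2] PP   >
    [0,1] "park" : PP/N
    [1,2] "here" : N
  [2,7] S\PP   <B
    [2,3] "city" : S\PP
    [3,7] S\S   <B
      [3,5] N\S   <
        [3,4] "clearly" : NP/S
        [4,5] "liked" : (N\S)\(NP/S)
      [5,7] S\N   >
        [5,6] "on" : (S\N)/S
        [6,7] "quickly" : S

S\PP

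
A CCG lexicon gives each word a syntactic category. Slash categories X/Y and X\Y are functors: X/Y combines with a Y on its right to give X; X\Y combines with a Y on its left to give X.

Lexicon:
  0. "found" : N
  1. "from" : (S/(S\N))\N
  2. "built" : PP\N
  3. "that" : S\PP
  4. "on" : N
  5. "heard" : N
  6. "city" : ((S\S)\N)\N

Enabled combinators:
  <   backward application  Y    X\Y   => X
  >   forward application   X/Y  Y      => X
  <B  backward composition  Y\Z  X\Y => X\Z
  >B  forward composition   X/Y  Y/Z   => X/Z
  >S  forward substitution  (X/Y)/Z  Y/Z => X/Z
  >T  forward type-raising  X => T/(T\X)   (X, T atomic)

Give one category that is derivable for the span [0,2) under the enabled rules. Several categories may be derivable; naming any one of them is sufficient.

[0,7] S   >
  [0,2] S/(S\N)   <
    [0,1] "found" : N
    [1,2] "from" : (S/(S\N))\N
  [2,7] S\N   <B
    [2,4] S\N   <B
      [2,3] "built" : PP\N
      [3,4] "that" : S\PP
    [4,7] S\S   <
      [4,5] "on" : N
      [5,7] (S\S)\N   <
        [5,6] "heard" : N
        [6,7] "city" : ((S\S)\N)\N

S/(S\N)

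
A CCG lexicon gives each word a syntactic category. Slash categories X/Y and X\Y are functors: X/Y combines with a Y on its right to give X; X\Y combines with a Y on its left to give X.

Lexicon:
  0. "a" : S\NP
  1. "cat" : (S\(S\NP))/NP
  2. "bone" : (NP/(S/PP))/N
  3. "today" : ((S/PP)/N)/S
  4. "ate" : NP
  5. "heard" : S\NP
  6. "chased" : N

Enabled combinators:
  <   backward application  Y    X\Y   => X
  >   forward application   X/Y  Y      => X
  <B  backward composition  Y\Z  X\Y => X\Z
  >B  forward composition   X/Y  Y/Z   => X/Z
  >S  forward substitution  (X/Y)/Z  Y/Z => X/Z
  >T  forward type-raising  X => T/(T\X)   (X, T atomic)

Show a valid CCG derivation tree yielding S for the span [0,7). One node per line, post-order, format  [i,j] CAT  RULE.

[0,1] S\NP  lex  "a"
[1,2] (S\(S\NP))/NP  lex  "cat"
[2,3] (NP/(S/PP))/N  lex  "bone"
[3,4] ((S/PP)/N)/S  lex  "today"
[4,5] NP  lex  "ate"
[5,6] S\NP  lex  "heard"
[4,6] S  <  k=5
[3,6] (S/PP)/N  >  k=4
[2,6] NP/N  >S  k=3
[6,7] N  lex  "chased"
[2,7] NP  >  k=6
[1,7] S\(S\NP)  >  k=2
[0,7] S  <  k=1

[0,7] S   <
  [0,1] "a" : S\NP
  [1,7] S\(S\NP)   >
    [1,2] "cat" : (S\(S\NP))/NP
    [2,7] NP   >
      [2,6] NP/N   >S
        [2,3] "bone" : (NP/(S/PP))/N
        [3,6] (S/PP)/N   >
          [3,4] "today" : ((S/PP)/N)/S
          [4,6] S   <
            [4,5] "ate" : NP
            [5,6] "heard" : S\NP
      [6,7] "chased" : N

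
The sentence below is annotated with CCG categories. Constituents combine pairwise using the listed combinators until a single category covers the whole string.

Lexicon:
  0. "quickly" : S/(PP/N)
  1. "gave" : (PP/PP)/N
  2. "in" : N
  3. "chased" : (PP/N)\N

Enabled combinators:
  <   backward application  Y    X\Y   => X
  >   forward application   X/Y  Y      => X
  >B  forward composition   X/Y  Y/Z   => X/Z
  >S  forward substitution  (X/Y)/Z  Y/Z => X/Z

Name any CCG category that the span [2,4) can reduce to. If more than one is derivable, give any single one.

PP/N

[0,4] S   >
  [0,1] "quickly" : S/(PP/N)
  [1,4] PP/N   >S
    [1,2] "gave" : (PP/PP)/N
    [2,4] PP/N   <
      [2,3] "in" : N
      [3,4] "chased" : (PP/N)\N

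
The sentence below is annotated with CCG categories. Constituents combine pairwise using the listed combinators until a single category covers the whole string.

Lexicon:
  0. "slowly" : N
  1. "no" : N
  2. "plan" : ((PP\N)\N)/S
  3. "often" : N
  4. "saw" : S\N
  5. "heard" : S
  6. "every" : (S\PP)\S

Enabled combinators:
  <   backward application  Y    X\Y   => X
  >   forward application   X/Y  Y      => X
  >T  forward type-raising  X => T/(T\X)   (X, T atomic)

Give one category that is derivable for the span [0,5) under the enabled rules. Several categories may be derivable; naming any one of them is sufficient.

[0,7] S   <
  [0,5] PP   >
    [0,1] PP/(PP\N)   >T
      [0,1] "slowly" : N
    [1,5] PP\N   <
      [1,2] "no" : N
      [2,5] (PP\N)\N   >
        [2,3] "plan" : ((PP\N)\N)/S
        [3,5] S   <
          [3,4] "often" : N
          [4,5] "saw" : S\N
  [5,7] S\PP   <
    [5,6] "heard" : S
    [6,7] "every" : (S\PP)\S

PP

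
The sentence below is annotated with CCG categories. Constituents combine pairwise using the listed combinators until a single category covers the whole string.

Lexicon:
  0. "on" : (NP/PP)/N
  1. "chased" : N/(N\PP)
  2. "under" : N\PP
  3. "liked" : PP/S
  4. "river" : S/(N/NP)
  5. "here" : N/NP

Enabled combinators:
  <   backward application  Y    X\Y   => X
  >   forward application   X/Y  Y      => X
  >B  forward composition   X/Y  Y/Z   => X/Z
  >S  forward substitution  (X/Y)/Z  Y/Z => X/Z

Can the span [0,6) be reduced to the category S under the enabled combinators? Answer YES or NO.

NO

(NP/PP)/N N/(N\PP) N\PP PP/S S/(N/NP) N/NP
CKY chart[0,6] = {NP}; S ∉ chart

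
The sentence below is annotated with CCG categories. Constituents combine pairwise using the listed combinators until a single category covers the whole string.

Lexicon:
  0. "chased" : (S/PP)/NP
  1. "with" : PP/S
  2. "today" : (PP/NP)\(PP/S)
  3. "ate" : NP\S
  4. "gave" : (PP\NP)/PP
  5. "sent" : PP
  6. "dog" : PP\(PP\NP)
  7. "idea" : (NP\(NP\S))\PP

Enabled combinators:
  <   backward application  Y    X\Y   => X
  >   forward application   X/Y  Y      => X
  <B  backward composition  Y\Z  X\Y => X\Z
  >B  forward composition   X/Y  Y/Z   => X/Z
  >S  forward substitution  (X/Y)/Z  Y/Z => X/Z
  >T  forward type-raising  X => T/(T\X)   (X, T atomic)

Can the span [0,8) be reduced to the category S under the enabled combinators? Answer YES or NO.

[0,8] S   >
  [0,3] S/NP   >S
    [0,1] "chased" : (S/PP)/NP
    [1,3] PP/NP   <
      [1,2] "with" : PP/S
      [2,3] "today" : (PP/NP)\(PP/S)
  [3,8] NP   <
    [3,4] "ate" : NP\S
    [4,8] NP\(NP\S)   <
      [4,7] PP   <
        [4,6] PP\NP   >
          [4,5] "gave" : (PP\NP)/PP
          [5,6] "sent" : PP
        [6,7] "dog" : PP\(PP\NP)
      [7,8] "idea" : (NP\(NP\S))\PP

YES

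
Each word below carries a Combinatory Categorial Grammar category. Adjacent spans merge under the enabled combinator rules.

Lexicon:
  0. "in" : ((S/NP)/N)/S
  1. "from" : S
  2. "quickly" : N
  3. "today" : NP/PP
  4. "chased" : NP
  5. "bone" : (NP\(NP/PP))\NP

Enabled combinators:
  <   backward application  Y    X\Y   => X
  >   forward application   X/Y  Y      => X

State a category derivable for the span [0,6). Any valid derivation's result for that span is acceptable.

S

[0,6] S   >
  [0,3] S/NP   >
    [0,2] (S/NP)/N   >
      [0,1] "in" : ((S/NP)/N)/S
      [1,2] "from" : S
    [2,3] "quickly" : N
  [3,6] NP   <
    [3,4] "today" : NP/PP
    [4,6] NP\(NP/PP)   <
      [4,5] "chased" : NP
      [5,6] "bone" : (NP\(NP/PP))\NP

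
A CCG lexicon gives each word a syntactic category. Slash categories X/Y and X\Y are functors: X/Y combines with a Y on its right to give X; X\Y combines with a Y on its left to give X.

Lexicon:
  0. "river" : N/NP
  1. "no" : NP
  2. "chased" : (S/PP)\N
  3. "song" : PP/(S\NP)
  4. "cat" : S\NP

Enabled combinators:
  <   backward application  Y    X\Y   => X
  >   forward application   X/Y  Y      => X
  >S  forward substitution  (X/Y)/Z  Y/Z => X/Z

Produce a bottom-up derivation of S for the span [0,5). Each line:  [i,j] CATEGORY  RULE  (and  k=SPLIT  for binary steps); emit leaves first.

[0,1] N/NP  lex  "river"
[1,2] NP  lex  "no"
[0,2] N  >  k=1
[2,3] (S/PP)\N  lex  "chased"
[0,3] S/PP  <  k=2
[3,4] PP/(S\NP)  lex  "song"
[4,5] S\NP  lex  "cat"
[3,5] PP  >  k=4
[0,5] S  >  k=3

[0,5] S   >
  [0,3] S/PP   <
    [0,2] N   >
      [0,1] "river" : N/NP
      [1,2] "no" : NP
    [2,3] "chased" : (S/PP)\N
  [3,5] PP   >
    [3,4] "song" : PP/(S\NP)
    [4,5] "cat" : S\NP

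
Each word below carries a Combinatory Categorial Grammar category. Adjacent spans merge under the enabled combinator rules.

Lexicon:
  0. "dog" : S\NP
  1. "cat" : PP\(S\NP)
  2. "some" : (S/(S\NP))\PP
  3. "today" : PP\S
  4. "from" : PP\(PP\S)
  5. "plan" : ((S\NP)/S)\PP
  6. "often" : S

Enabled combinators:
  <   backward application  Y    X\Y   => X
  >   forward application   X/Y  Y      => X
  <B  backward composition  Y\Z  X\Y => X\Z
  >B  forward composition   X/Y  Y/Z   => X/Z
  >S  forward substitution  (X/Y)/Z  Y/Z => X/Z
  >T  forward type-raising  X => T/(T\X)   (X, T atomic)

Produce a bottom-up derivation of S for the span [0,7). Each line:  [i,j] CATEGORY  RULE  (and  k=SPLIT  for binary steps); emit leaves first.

[0,7] S   >
  [0,3] S/(S\NP)   <
    [0,2] PP   <
      [0,1] "dog" : S\NP
      [1,2] "cat" : PP\(S\NP)
    [2,3] "some" : (S/(S\NP))\PP
  [3,7] S\NP   >
    [3,6] (S\NP)/S   <
      [3,5] PP   <
        [3,4] "today" : PP\S
        [4,5] "from" : PP\(PP\S)
      [5,6] "plan" : ((S\NP)/S)\PP
    [6,7] "often" : S

[0,1] S\NP  lex  "dog"
[1,2] PP\(S\NP)  lex  "cat"
[0,2] PP  <  k=1
[2,3] (S/(S\NP))\PP  lex  "some"
[0,3] S/(S\NP)  <  k=2
[3,4] PP\S  lex  "today"
[4,5] PP\(PP\S)  lex  "from"
[3,5] PP  <  k=4
[5,6] ((S\NP)/S)\PP  lex  "plan"
[3,6] (S\NP)/S  <  k=5
[6,7] S  lex  "often"
[3,7] S\NP  >  k=6
[0,7] S  >  k=3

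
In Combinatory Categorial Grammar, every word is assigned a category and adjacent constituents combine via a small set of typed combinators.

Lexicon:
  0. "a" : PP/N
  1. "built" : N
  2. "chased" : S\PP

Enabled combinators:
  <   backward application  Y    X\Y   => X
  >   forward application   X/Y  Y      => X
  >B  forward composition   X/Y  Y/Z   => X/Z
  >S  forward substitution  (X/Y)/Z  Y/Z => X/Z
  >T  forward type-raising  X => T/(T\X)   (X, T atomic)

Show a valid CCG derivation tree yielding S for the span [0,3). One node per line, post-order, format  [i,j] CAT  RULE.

[0,3] S   <
  [0,2] PP   >
    [0,1] "a" : PP/N
    [1,2] "built" : N
  [2,3] "chased" : S\PP

[0,1] PP/N  lex  "a"
[1,2] N  lex  "built"
[0,2] PP  >  k=1
[2,3] S\PP  lex  "chased"
[0,3] S  <  k=2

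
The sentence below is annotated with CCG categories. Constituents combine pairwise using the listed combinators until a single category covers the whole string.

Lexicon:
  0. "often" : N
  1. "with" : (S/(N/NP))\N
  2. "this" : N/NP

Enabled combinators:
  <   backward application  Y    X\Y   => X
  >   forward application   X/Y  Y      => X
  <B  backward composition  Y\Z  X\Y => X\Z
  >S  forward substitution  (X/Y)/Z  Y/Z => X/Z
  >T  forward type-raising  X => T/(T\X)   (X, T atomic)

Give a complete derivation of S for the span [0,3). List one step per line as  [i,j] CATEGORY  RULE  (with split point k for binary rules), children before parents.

[0,3] S   >
  [0,2] S/(N/NP)   <
    [0,1] "often" : N
    [1,2] "with" : (S/(N/NP))\N
  [2,3] "this" : N/NP

[0,1] N  lex  "often"
[1,2] (S/(N/NP))\N  lex  "with"
[0,2] S/(N/NP)  <  k=1
[2,3] N/NP  lex  "this"
[0,3] S  >  k=2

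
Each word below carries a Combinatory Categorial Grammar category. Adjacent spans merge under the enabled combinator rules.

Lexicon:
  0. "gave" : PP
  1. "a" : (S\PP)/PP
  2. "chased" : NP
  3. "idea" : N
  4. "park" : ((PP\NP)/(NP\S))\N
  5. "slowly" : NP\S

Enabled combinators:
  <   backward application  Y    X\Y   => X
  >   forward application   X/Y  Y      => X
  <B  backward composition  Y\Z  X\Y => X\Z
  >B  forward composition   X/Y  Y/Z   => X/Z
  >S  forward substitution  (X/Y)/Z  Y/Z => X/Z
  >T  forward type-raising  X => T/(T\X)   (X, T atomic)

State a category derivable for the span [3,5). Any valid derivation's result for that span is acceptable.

(PP\NP)/(NP\S)

[0,6] S   >
  [0,1] S/(S\PP)   >T
    [0,1] "gave" : PP
  [1,6] S\PP   >
    [1,2] "a" : (S\PP)/PP
    [2,6] PP   >
      [2,3] PP/(PP\NP)   >T
        [2,3] "chased" : NP
      [3,6] PP\NP   >
        [3,5] (PP\NP)/(NP\S)   <
          [3,4] "idea" : N
          [4,5] "park" : ((PP\NP)/(NP\S))\N
        [5,6] "slowly" : NP\S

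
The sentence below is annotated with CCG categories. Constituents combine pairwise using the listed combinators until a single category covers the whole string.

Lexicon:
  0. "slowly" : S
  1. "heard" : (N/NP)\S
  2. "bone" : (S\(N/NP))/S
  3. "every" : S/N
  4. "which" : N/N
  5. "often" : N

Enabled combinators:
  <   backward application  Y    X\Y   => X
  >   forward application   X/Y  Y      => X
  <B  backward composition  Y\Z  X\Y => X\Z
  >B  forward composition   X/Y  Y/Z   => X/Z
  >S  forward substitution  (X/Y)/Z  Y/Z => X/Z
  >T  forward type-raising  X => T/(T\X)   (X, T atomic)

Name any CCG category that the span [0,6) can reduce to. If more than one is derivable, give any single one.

S

[0,6] S   <
  [0,2] N/NP   <
    [0,1] "slowly" : S
    [1,2] "heard" : (N/NP)\S
  [2,6] S\(N/NP)   >
    [2,3] "bone" : (S\(N/NP))/S
    [3,6] S   >
      [3,5] S/N   >B
        [3,4] "every" : S/N
        [4,5] "which" : N/N
      [5,6] "often" : N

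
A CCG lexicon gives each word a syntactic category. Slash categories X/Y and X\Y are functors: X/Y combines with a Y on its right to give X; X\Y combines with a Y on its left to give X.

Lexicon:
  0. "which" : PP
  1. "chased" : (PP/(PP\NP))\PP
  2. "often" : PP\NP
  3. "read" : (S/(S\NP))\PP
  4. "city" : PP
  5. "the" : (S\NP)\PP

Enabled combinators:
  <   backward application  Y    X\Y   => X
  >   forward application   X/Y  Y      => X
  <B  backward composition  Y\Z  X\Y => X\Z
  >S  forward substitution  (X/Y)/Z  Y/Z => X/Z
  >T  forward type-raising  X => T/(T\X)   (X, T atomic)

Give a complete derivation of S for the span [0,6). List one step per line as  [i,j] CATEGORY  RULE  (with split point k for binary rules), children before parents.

[0,1] PP  lex  "which"
[1,2] (PP/(PP\NP))\PP  lex  "chased"
[0,2] PP/(PP\NP)  <  k=1
[2,3] PP\NP  lex  "often"
[0,3] PP  >  k=2
[3,4] (S/(S\NP))\PP  lex  "read"
[0,4] S/(S\NP)  <  k=3
[4,5] PP  lex  "city"
[5,6] (S\NP)\PP  lex  "the"
[4,6] S\NP  <  k=5
[0,6] S  >  k=4

[0,6] S   >
  [0,4] S/(S\NP)   <
    [0,3] PP   >
      [0,2] PP/(PP\NP)   <
        [0,1] "which" : PP
        [1,2] "chased" : (PP/(PP\NP))\PP
      [2,3] "often" : PP\NP
    [3,4] "read" : (S/(S\NP))\PP
  [4,6] S\NP   <
    [4,5] "city" : PP
    [5,6] "the" : (S\NP)\PP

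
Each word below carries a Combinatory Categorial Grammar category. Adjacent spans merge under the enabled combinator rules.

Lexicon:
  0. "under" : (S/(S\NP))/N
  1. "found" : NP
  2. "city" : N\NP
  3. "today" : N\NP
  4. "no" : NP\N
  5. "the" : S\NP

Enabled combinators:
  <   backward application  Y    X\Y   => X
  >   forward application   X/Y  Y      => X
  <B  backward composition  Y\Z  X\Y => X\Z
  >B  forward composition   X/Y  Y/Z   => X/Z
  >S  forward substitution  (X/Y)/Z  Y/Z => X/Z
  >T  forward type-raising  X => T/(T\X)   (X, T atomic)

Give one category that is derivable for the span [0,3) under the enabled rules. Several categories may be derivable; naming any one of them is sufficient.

S/(S\NP)

[0,6] S   >
  [0,3] S/(S\NP)   >
    [0,1] "under" : (S/(S\NP))/N
    [1,3] N   <
      [1,2] "found" : NP
      [2,3] "city" : N\NP
  [3,6] S\NP   <B
    [3,5] NP\NP   <B
      [3,4] "today" : N\NP
      [4,5] "no" : NP\N
    [5,6] "the" : S\NP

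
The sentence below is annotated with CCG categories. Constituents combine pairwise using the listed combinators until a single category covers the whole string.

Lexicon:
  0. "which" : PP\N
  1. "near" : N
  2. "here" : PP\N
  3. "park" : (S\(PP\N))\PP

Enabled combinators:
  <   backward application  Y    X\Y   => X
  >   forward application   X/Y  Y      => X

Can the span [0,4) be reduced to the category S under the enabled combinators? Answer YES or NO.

[0,4] S   <
  [0,1] "which" : PP\N
  [1,4] S\(PP\N)   <
    [1,3] PP   <
      [1,2] "near" : N
      [2,3] "here" : PP\N
    [3,4] "park" : (S\(PP\N))\PP

YES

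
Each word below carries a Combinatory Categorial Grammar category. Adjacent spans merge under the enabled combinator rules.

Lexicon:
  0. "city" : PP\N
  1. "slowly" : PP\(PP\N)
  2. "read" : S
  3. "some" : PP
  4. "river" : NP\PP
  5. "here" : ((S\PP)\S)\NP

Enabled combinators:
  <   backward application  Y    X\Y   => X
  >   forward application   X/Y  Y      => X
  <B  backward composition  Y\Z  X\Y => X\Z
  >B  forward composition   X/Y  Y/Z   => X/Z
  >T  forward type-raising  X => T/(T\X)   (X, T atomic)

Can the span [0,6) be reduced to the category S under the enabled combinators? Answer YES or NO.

YES

[0,6] S   <
  [0,2] PP   <
    [0,1] "city" : PP\N
    [1,2] "slowly" : PP\(PP\N)
  [2,6] S\PP   <
    [2,3] "read" : S
    [3,6] (S\PP)\S   <
      [3,5] NP   <
        [3,4] "some" : PP
        [4,5] "river" : NP\PP
      [5,6] "here" : ((S\PP)\S)\NP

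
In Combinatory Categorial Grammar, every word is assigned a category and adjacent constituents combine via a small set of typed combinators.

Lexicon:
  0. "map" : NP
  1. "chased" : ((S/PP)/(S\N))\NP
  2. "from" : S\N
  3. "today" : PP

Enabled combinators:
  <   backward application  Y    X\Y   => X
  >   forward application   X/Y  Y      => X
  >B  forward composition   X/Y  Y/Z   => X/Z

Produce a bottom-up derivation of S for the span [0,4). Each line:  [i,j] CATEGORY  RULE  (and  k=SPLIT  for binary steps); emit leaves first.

[0,4] S   >
  [0,3] S/PP   >
    [0,2] (S/PP)/(S\N)   <
      [0,1] "map" : NP
      [1,2] "chased" : ((S/PP)/(S\N))\NP
    [2,3] "from" : S\N
  [3,4] "today" : PP

[0,1] NP  lex  "map"
[1,2] ((S/PP)/(S\N))\NP  lex  "chased"
[0,2] (S/PP)/(S\N)  <  k=1
[2,3] S\N  lex  "from"
[0,3] S/PP  >  k=2
[3,4] PP  lex  "today"
[0,4] S  >  k=3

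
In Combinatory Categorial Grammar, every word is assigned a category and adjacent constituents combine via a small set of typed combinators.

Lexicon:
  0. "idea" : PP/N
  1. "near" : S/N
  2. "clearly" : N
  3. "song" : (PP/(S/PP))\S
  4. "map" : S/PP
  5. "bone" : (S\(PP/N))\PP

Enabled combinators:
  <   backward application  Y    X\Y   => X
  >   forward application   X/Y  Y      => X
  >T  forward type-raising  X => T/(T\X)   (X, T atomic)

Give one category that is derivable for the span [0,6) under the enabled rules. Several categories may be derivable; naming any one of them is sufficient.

S

[0,6] S   <
  [0,1] "idea" : PP/N
  [1,6] S\(PP/N)   <
    [1,5] PP   >
      [1,4] PP/(S/PP)   <
        [1,3] S   >
          [1,2] "near" : S/N
          [2,3] "clearly" : N
        [3,4] "song" : (PP/(S/PP))\S
      [4,5] "map" : S/PP
    [5,6] "bone" : (S\(PP/N))\PP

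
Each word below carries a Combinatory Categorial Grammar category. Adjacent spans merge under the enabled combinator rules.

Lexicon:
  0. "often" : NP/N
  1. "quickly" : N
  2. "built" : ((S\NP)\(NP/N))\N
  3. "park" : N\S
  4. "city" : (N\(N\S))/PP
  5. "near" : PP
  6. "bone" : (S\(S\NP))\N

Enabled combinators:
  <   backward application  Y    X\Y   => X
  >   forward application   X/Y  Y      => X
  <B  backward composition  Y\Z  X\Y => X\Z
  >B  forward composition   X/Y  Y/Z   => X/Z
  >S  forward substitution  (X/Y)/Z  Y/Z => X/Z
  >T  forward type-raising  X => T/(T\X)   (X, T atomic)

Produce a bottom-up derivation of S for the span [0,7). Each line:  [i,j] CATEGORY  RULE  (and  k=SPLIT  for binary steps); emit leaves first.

[0,7] S   <
  [0,3] S\NP   <
    [0,1] "often" : NP/N
    [1,3] (S\NP)\(NP/N)   <
      [1,2] "quickly" : N
      [2,3] "built" : ((S\NP)\(NP/N))\N
  [3,7] S\(S\NP)   <
    [3,6] N   <
      [3,4] "park" : N\S
      [4,6] N\(N\S)   >
        [4,5] "city" : (N\(N\S))/PP
        [5,6] "near" : PP
    [6,7] "bone" : (S\(S\NP))\N

[0,1] NP/N  lex  "often"
[1,2] N  lex  "quickly"
[2,3] ((S\NP)\(NP/N))\N  lex  "built"
[1,3] (S\NP)\(NP/N)  <  k=2
[0,3] S\NP  <  k=1
[3,4] N\S  lex  "park"
[4,5] (N\(N\S))/PP  lex  "city"
[5,6] PP  lex  "near"
[4,6] N\(N\S)  >  k=5
[3,6] N  <  k=4
[6,7] (S\(S\NP))\N  lex  "bone"
[3,7] S\(S\NP)  <  k=6
[0,7] S  <  k=3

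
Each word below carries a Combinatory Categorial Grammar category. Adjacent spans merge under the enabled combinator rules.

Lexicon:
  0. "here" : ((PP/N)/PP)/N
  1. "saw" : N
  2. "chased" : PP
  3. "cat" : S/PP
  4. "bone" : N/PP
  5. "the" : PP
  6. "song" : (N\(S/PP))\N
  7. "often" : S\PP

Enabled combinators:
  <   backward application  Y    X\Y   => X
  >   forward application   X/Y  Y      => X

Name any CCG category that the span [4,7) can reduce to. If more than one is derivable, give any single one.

[0,8] S   <
  [0,7] PP   >
    [0,3] PP/N   >
      [0,2] (PP/N)/PP   >
        [0,1] "here" : ((PP/N)/PP)/N
        [1,2] "saw" : N
      [2,3] "chased" : PP
    [3,7] N   <
      [3,4] "cat" : S/PP
      [4,7] N\(S/PP)   <
        [4,6] N   >
          [4,5] "bone" : N/PP
          [5,6] "the" : PP
        [6,7] "song" : (N\(S/PP))\N
  [7,8] "often" : S\PP

N\(S/PP)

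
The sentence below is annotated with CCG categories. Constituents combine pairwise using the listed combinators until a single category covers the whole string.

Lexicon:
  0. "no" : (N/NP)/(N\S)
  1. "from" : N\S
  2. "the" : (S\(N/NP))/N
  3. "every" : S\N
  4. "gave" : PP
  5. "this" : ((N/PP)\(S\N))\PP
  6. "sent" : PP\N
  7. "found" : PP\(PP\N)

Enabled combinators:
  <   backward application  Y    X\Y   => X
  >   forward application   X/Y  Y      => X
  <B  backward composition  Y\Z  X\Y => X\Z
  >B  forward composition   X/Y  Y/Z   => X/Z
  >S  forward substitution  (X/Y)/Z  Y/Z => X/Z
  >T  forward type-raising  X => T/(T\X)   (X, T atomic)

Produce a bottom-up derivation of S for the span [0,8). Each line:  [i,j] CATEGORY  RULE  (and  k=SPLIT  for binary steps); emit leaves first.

[0,8] S   <
  [0,2] N/NP   >
    [0,1] "no" : (N/NP)/(N\S)
    [1,2] "from" : N\S
  [2,8] S\(N/NP)   >
    [2,3] "the" : (S\(N/NP))/N
    [3,8] N   >
      [3,6] N/PP   <
        [3,4] "every" : S\N
        [4,6] (N/PP)\(S\N)   <
          [4,5] "gave" : PP
          [5,6] "this" : ((N/PP)\(S\N))\PP
      [6,8] PP   <
        [6,7] "sent" : PP\N
        [7,8] "found" : PP\(PP\N)

[0,1] (N/NP)/(N\S)  lex  "no"
[1,2] N\S  lex  "from"
[0,2] N/NP  >  k=1
[2,3] (S\(N/NP))/N  lex  "the"
[3,4] S\N  lex  "every"
[4,5] PP  lex  "gave"
[5,6] ((N/PP)\(S\N))\PP  lex  "this"
[4,6] (N/PP)\(S\N)  <  k=5
[3,6] N/PP  <  k=4
[6,7] PP\N  lex  "sent"
[7,8] PP\(PP\N)  lex  "found"
[6,8] PP  <  k=7
[3,8] N  >  k=6
[2,8] S\(N/NP)  >  k=3
[0,8] S  <  k=2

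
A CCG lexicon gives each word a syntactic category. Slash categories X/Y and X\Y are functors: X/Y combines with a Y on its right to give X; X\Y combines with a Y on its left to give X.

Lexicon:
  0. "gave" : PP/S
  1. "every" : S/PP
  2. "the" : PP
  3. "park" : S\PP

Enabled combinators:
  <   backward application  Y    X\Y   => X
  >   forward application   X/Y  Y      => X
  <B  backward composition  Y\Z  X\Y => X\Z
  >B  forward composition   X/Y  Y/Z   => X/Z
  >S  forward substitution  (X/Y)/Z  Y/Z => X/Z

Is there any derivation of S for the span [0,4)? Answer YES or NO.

YES

[0,4] S   <
  [0,3] PP   >
    [0,1] "gave" : PP/S
    [1,3] S   >
      [1,2] "every" : S/PP
      [2,3] "the" : PP
  [3,4] "park" : S\PP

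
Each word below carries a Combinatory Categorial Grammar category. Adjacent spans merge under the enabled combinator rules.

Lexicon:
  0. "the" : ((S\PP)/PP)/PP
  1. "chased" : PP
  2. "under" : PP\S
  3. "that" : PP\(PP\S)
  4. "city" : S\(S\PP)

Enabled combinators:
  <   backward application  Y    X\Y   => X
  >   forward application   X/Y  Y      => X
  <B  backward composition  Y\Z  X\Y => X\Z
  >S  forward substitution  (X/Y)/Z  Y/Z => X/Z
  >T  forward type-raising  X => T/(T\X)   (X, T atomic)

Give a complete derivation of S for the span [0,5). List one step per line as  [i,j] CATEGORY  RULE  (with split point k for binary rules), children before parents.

[0,5] S   <
  [0,4] S\PP   >
    [0,2] (S\PP)/PP   >
      [0,1] "the" : ((S\PP)/PP)/PP
      [1,2] "chased" : PP
    [2,4] PP   <
      [2,3] "under" : PP\S
      [3,4] "that" : PP\(PP\S)
  [4,5] "city" : S\(S\PP)

[0,1] ((S\PP)/PP)/PP  lex  "the"
[1,2] PP  lex  "chased"
[0,2] (S\PP)/PP  >  k=1
[2,3] PP\S  lex  "under"
[3,4] PP\(PP\S)  lex  "that"
[2,4] PP  <  k=3
[0,4] S\PP  >  k=2
[4,5] S\(S\PP)  lex  "city"
[0,5] S  <  k=4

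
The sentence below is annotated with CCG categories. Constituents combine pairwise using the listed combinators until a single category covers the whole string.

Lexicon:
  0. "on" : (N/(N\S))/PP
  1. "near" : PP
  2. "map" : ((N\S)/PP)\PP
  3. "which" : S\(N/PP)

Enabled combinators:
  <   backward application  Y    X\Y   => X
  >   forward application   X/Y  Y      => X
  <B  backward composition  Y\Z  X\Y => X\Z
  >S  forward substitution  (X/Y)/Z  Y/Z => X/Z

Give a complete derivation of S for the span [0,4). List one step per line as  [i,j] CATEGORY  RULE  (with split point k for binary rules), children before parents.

[0,4] S   <
  [0,3] N/PP   >S
    [0,1] "on" : (N/(N\S))/PP
    [1,3] (N\S)/PP   <
      [1,2] "near" : PP
      [2,3] "map" : ((N\S)/PP)\PP
  [3,4] "which" : S\(N/PP)

[0,1] (N/(N\S))/PP  lex  "on"
[1,2] PP  lex  "near"
[2,3] ((N\S)/PP)\PP  lex  "map"
[1,3] (N\S)/PP  <  k=2
[0,3] N/PP  >S  k=1
[3,4] S\(N/PP)  lex  "which"
[0,4] S  <  k=3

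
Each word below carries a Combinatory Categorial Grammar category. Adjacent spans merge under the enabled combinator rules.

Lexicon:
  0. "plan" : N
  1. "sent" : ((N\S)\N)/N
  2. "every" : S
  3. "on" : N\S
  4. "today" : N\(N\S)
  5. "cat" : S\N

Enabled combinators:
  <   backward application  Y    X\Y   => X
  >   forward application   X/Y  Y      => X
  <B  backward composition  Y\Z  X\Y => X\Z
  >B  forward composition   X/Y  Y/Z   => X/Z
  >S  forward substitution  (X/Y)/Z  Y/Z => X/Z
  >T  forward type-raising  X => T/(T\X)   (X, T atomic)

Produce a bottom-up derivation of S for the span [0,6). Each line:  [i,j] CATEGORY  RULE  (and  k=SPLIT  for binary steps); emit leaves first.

[0,1] N  lex  "plan"
[0,1] S/(S\N)  >T
[1,2] ((N\S)\N)/N  lex  "sent"
[2,3] S  lex  "every"
[2,3] N/(N\S)  >T
[3,4] N\S  lex  "on"
[2,4] N  >  k=3
[1,4] (N\S)\N  >  k=2
[4,5] N\(N\S)  lex  "today"
[1,5] N\N  <B  k=4
[5,6] S\N  lex  "cat"
[1,6] S\N  <B  k=5
[0,6] S  >  k=1

[0,6] S   >
  [0,1] S/(S\N)   >T
    [0,1] "plan" : N
  [1,6] S\N   <B
    [1,5] N\N   <B
      [1,4] (N\S)\N   >
        [1,2] "sent" : ((N\S)\N)/N
        [2,4] N   >
          [2,3] N/(N\S)   >T
            [2,3] "every" : S
          [3,4] "on" : N\S
      [4,5] "today" : N\(N\S)
    [5,6] "cat" : S\N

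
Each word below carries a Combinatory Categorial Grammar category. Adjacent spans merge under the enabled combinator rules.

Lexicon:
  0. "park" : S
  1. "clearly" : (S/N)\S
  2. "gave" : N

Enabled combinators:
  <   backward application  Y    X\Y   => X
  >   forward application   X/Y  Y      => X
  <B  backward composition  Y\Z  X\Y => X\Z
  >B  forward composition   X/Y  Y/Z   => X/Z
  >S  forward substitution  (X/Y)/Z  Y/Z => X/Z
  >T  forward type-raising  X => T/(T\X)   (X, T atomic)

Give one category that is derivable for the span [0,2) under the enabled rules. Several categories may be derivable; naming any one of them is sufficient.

[0,3] S   >
  [0,2] S/N   <
    [0,1] "park" : S
    [1,2] "clearly" : (S/N)\S
  [2,3] "gave" : N

S/N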